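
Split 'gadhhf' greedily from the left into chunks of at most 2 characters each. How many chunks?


'gadhhf' has 6 characters.
Chunking with max size 2:
  Chunk 1: 'ga' (positions 0-1)
  Chunk 2: 'dh' (positions 2-3)
  Chunk 3: 'hf' (positions 4-5)
Total chunks: ceil(6 / 2) = 3

3


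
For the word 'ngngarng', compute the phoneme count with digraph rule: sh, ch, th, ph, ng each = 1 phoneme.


Parsing 'ngngarng' greedily, digraphs first:
  'ng' -> digraph (1 consonant phoneme) (phonemes so far: 1)
  'ng' -> digraph (1 consonant phoneme) (phonemes so far: 2)
  'a' -> vowel phoneme (phonemes so far: 3)
  'r' -> consonant phoneme (phonemes so far: 4)
  'ng' -> digraph (1 consonant phoneme) (phonemes so far: 5)
Total phonemes: 5

5


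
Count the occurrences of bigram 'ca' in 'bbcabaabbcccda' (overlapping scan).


Scanning 'bbcabaabbcccda' for bigram 'ca':
  Position 0: 'bb' -> no
  Position 1: 'bc' -> no
  Position 2: 'ca' -> MATCH
  Position 3: 'ab' -> no
  Position 4: 'ba' -> no
  Position 5: 'aa' -> no
  Position 6: 'ab' -> no
  Position 7: 'bb' -> no
  Position 8: 'bc' -> no
  Position 9: 'cc' -> no
  Position 10: 'cc' -> no
  Position 11: 'cd' -> no
  Position 12: 'da' -> no
Total matches: 1

1


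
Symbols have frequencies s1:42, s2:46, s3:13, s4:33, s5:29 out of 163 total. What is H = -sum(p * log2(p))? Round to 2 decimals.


Computing entropy H = -sum(p_i * log2(p_i)):
  s1: p = 42/163 = 0.2577, -p*log2(p) = 0.5041
  s2: p = 46/163 = 0.2822, -p*log2(p) = 0.5151
  s3: p = 13/163 = 0.0798, -p*log2(p) = 0.2910
  s4: p = 33/163 = 0.2025, -p*log2(p) = 0.4665
  s5: p = 29/163 = 0.1779, -p*log2(p) = 0.4431
H = sum of terms = 2.2198
Rounded to 2 decimals: 2.22

2.22


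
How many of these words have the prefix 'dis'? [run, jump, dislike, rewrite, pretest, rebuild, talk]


Checking each word for prefix 'dis':
  'run' -> no (count: 0)
  'jump' -> no (count: 0)
  'dislike' -> YES, starts with 'dis' (count: 1)
  'rewrite' -> no (count: 1)
  'pretest' -> no (count: 1)
  'rebuild' -> no (count: 1)
  'talk' -> no (count: 1)
Total with prefix 'dis': 1

1


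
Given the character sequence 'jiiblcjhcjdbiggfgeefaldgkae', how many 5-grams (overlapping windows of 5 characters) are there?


String 'jiiblcjhcjdbiggfgeefaldgkae' has length L = 27.
Number of overlapping n-grams = L - n + 1
Substituting: 27 - 5 + 1 = 23

23


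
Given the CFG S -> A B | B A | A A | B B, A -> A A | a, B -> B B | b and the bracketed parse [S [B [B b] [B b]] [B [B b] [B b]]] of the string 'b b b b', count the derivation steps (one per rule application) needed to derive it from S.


Every bracketed nonterminal node [X ...] in the tree is produced by exactly one rule application.
Reading the tree off as a leftmost derivation:
  Step 1: S  =>  B B   (applied S -> B B)
  Step 2: B B  =>  B B B   (applied B -> B B)
  Step 3: B B B  =>  b B B   (applied B -> b)
  Step 4: b B B  =>  b b B   (applied B -> b)
  Step 5: b b B  =>  b b B B   (applied B -> B B)
  Step 6: b b B B  =>  b b b B   (applied B -> b)
  Step 7: b b b B  =>  b b b b   (applied B -> b)
Final yield: b b b b
Total rewrite steps: 7

7


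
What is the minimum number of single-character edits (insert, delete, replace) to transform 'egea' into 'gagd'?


Building DP table for s1='egea' (len 4) and s2='gagd' (len 4):
       g  a  g  d
    0  1  2  3  4
  e 1  1  2  3  4
  g 2  1  2  2  3
  e 3  2  2  3  3
  a 4  3  2  3  4
Edit distance = dp[4][4] = 4

4


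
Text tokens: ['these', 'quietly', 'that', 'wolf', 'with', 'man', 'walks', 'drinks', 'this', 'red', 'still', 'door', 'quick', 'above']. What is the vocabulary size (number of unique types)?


Listing all tokens and tracking unique types:
  Token 1: 'these' -> NEW (unique so far: 1)
  Token 2: 'quietly' -> NEW (unique so far: 2)
  Token 3: 'that' -> NEW (unique so far: 3)
  Token 4: 'wolf' -> NEW (unique so far: 4)
  Token 5: 'with' -> NEW (unique so far: 5)
  Token 6: 'man' -> NEW (unique so far: 6)
  Token 7: 'walks' -> NEW (unique so far: 7)
  Token 8: 'drinks' -> NEW (unique so far: 8)
  Token 9: 'this' -> NEW (unique so far: 9)
  Token 10: 'red' -> NEW (unique so far: 10)
  Token 11: 'still' -> NEW (unique so far: 11)
  Token 12: 'door' -> NEW (unique so far: 12)
  Token 13: 'quick' -> NEW (unique so far: 13)
  Token 14: 'above' -> NEW (unique so far: 14)
Unique types: ('above', 'door', 'drinks', 'man', 'quick', 'quietly', 'red', 'still', 'that', 'these', 'this', 'walks', 'with', 'wolf')
Vocabulary size: 14

14


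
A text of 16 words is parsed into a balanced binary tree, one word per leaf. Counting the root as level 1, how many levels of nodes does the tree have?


In a balanced binary tree with n leaves the deepest leaf is ceil(log2(n)) edges below the root,
so counting node levels inclusive of root and leaves gives ceil(log2(n)) + 1 levels.
log2(16) = 4.0000
ceil(4.0000) = 4
levels = 4 + 1 = 5

5


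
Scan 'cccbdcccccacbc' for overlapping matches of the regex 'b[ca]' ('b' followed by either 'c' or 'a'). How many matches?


Pattern: b[ca] means 'b' followed by either 'c' or 'a'.
Scanning 'cccbdcccccacbc' position-by-position:
  Pos 0: window 'cc' -> no
  Pos 1: window 'cc' -> no
  Pos 2: window 'cb' -> no
  Pos 3: window 'bd' -> no
  Pos 4: window 'dc' -> no
  Pos 5: window 'cc' -> no
  Pos 6: window 'cc' -> no
  Pos 7: window 'cc' -> no
  Pos 8: window 'cc' -> no
  Pos 9: window 'ca' -> no
  Pos 10: window 'ac' -> no
  Pos 11: window 'cb' -> no
  Pos 12: window 'bc' -> MATCH
  Pos 13: window 'c' -> no
Total matches: 1

1


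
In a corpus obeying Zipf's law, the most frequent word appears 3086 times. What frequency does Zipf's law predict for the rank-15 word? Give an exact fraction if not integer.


Zipf's law: freq(rank) = f1 / rank
f1 = 3086, rank = 15
freq = 3086 / 15
GCD(3086, 15) = 1
Simplified: 3086/15

3086/15


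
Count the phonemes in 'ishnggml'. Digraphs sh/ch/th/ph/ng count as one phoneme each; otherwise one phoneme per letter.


Parsing 'ishnggml' greedily, digraphs first:
  'i' -> vowel phoneme (phonemes so far: 1)
  'sh' -> digraph (1 consonant phoneme) (phonemes so far: 2)
  'ng' -> digraph (1 consonant phoneme) (phonemes so far: 3)
  'g' -> consonant phoneme (phonemes so far: 4)
  'm' -> consonant phoneme (phonemes so far: 5)
  'l' -> consonant phoneme (phonemes so far: 6)
Total phonemes: 6

6


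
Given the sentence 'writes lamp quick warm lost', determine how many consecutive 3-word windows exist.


Word trigrams from [5] words:
  Trigram 1: (writes lamp quick)
  Trigram 2: (lamp quick warm)
  Trigram 3: (quick warm lost)
Total word trigrams: 5 - 2 = 3

3


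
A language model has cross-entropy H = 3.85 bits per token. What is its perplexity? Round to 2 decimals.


Perplexity formula: PP = 2^H
H = 3.85
PP = 2^3.85
Decompose: 2^3.85 = 2^3 * 2^0.85
2^3 = 8, 2^0.85 ~ 1.8025009
PP ~ 8 * 1.8025009 = 14.4200072
Rounded to 2 decimals: 14.42

14.42


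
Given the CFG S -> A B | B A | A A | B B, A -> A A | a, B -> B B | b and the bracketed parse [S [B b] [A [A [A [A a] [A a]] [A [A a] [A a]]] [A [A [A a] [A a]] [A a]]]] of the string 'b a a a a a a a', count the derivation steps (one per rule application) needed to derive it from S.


Every bracketed nonterminal node [X ...] in the tree is produced by exactly one rule application.
Reading the tree off as a leftmost derivation:
  Step 1: S  =>  B A   (applied S -> B A)
  Step 2: B A  =>  b A   (applied B -> b)
  Step 3: b A  =>  b A A   (applied A -> A A)
  Step 4: b A A  =>  b A A A   (applied A -> A A)
  Step 5: b A A A  =>  b A A A A   (applied A -> A A)
  Step 6: b A A A A  =>  b a A A A   (applied A -> a)
  Step 7: b a A A A  =>  b a a A A   (applied A -> a)
  Step 8: b a a A A  =>  b a a A A A   (applied A -> A A)
  Step 9: b a a A A A  =>  b a a a A A   (applied A -> a)
  Step 10: b a a a A A  =>  b a a a a A   (applied A -> a)
  Step 11: b a a a a A  =>  b a a a a A A   (applied A -> A A)
  Step 12: b a a a a A A  =>  b a a a a A A A   (applied A -> A A)
  Step 13: b a a a a A A A  =>  b a a a a a A A   (applied A -> a)
  Step 14: b a a a a a A A  =>  b a a a a a a A   (applied A -> a)
  Step 15: b a a a a a a A  =>  b a a a a a a a   (applied A -> a)
Final yield: b a a a a a a a
Total rewrite steps: 15

15


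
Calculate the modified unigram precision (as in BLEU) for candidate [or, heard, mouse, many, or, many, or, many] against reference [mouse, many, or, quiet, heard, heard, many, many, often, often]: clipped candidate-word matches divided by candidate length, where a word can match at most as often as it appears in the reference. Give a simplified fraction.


Reference word counts: {'heard': 2, 'many': 3, 'mouse': 1, 'often': 2, 'or': 1, 'quiet': 1}
Checking each candidate word (with clipping):
  'or' -> in reference (ref count 1, used 1/1) -> match (matches: 1)
  'heard' -> in reference (ref count 2, used 1/2) -> match (matches: 2)
  'mouse' -> in reference (ref count 1, used 1/1) -> match (matches: 3)
  'many' -> in reference (ref count 3, used 1/3) -> match (matches: 4)
  'or' -> ref count 1 already used up (1/1) -> clipped, no match (matches: 4)
  'many' -> in reference (ref count 3, used 2/3) -> match (matches: 5)
  'or' -> ref count 1 already used up (1/1) -> clipped, no match (matches: 5)
  'many' -> in reference (ref count 3, used 3/3) -> match (matches: 6)
Clipped matches: 6, Candidate length: 8
Precision = 6/8 = 3/4

3/4


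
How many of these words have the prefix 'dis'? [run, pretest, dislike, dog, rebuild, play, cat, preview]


Checking each word for prefix 'dis':
  'run' -> no (count: 0)
  'pretest' -> no (count: 0)
  'dislike' -> YES, starts with 'dis' (count: 1)
  'dog' -> no (count: 1)
  'rebuild' -> no (count: 1)
  'play' -> no (count: 1)
  'cat' -> no (count: 1)
  'preview' -> no (count: 1)
Total with prefix 'dis': 1

1


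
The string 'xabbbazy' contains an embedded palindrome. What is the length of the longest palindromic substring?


Scanning 'xabbbazy' for palindromic substrings.
Substring at positions 1-5: 'abbba'.
Check: reverse('abbba') = 'abbba' -> palindrome confirmed.
Neighbouring characters ('x' / 'z') break symmetry, so it cannot extend further.
No longer palindromic substring exists; longest length = 5

5


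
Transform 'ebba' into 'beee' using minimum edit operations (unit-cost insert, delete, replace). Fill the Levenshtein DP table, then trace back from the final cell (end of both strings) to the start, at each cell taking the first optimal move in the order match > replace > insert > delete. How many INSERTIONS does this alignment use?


Edit distance = 4. Backtracking from cell (4, 4) with preference match > replace > insert > delete,
then listing the resulting alignment 'ebba' -> 'beee' left to right:
  Step 1: replace e->b
  Step 2: replace b->e
  Step 3: replace b->e
  Step 4: replace a->e
Total insertions: 0

0


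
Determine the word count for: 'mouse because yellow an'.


Counting words by splitting on spaces:
  Word 1: 'mouse'
  Word 2: 'because'
  Word 3: 'yellow'
  Word 4: 'an'
Total words: 4

4


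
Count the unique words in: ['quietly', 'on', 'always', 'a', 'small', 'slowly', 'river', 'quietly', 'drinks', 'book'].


Listing all tokens and tracking unique types:
  Token 1: 'quietly' -> NEW (unique so far: 1)
  Token 2: 'on' -> NEW (unique so far: 2)
  Token 3: 'always' -> NEW (unique so far: 3)
  Token 4: 'a' -> NEW (unique so far: 4)
  Token 5: 'small' -> NEW (unique so far: 5)
  Token 6: 'slowly' -> NEW (unique so far: 6)
  Token 7: 'river' -> NEW (unique so far: 7)
  Token 8: 'quietly' -> duplicate (unique so far: 7)
  Token 9: 'drinks' -> NEW (unique so far: 8)
  Token 10: 'book' -> NEW (unique so far: 9)
Unique types: ('a', 'always', 'book', 'drinks', 'on', 'quietly', 'river', 'slowly', 'small')
Vocabulary size: 9

9


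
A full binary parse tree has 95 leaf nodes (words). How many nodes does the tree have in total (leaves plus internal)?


Leaf nodes (terminals): 95
Internal nodes = n - 1 = 95 - 1 = 94
Total = leaves + internal = 95 + 94 = 189

189


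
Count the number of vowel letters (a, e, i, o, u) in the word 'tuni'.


Scanning each character of 'tuni':
  Position 1: 't' -> consonant (running count: 0)
  Position 2: 'u' -> vowel (running count: 1)
  Position 3: 'n' -> consonant (running count: 1)
  Position 4: 'i' -> vowel (running count: 2)
Total vowels: 2

2


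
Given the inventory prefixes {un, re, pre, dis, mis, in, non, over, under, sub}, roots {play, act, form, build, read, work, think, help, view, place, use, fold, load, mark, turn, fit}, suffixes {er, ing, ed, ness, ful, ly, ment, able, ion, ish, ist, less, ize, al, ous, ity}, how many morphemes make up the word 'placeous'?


Segmenting 'placeous' against the inventory:
  'place' -> root (morpheme 1)
  'ous' -> suffix (morpheme 2)
Total morphemes: 2

2


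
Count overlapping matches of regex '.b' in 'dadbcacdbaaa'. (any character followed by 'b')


Pattern: .b means any character followed by 'b'.
Scanning 'dadbcacdbaaa' position-by-position:
  Pos 0: window 'da' -> no
  Pos 1: window 'ad' -> no
  Pos 2: window 'db' -> MATCH
  Pos 3: window 'bc' -> no
  Pos 4: window 'ca' -> no
  Pos 5: window 'ac' -> no
  Pos 6: window 'cd' -> no
  Pos 7: window 'db' -> MATCH
  Pos 8: window 'ba' -> no
  Pos 9: window 'aa' -> no
  Pos 10: window 'aa' -> no
  Pos 11: window 'a' -> no
Total matches: 2

2


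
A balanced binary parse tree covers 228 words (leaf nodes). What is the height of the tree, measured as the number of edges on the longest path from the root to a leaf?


In a balanced binary tree with n leaves the deepest leaf is ceil(log2(n)) edges below the root.
log2(228) = 7.8329
ceil(7.8329) = 8
height (edges) = 8

8


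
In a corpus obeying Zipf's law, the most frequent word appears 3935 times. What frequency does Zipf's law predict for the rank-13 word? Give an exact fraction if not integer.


Zipf's law: freq(rank) = f1 / rank
f1 = 3935, rank = 13
freq = 3935 / 13
GCD(3935, 13) = 1
Simplified: 3935/13

3935/13


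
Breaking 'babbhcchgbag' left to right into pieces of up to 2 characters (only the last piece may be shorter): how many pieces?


'babbhcchgbag' has 12 characters.
Chunking with max size 2:
  Chunk 1: 'ba' (positions 0-1)
  Chunk 2: 'bb' (positions 2-3)
  Chunk 3: 'hc' (positions 4-5)
  Chunk 4: 'ch' (positions 6-7)
  Chunk 5: 'gb' (positions 8-9)
  Chunk 6: 'ag' (positions 10-11)
Total chunks: ceil(12 / 2) = 6

6


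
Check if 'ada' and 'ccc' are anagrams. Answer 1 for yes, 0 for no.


Sort characters of 'ada': 'aad'
Sort characters of 'ccc': 'ccc'
Sorted forms differ -> they are NOT anagrams
Result: 0

0


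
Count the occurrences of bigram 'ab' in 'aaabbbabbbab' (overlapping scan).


Scanning 'aaabbbabbbab' for bigram 'ab':
  Position 0: 'aa' -> no
  Position 1: 'aa' -> no
  Position 2: 'ab' -> MATCH
  Position 3: 'bb' -> no
  Position 4: 'bb' -> no
  Position 5: 'ba' -> no
  Position 6: 'ab' -> MATCH
  Position 7: 'bb' -> no
  Position 8: 'bb' -> no
  Position 9: 'ba' -> no
  Position 10: 'ab' -> MATCH
Total matches: 3

3


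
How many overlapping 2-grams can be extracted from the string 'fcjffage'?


String 'fcjffage' has length L = 8.
Number of overlapping n-grams = L - n + 1
Substituting: 8 - 2 + 1 = 7

7


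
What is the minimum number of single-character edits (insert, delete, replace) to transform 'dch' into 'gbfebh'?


Building DP table for s1='dch' (len 3) and s2='gbfebh' (len 6):
       g  b  f  e  b  h
    0  1  2  3  4  5  6
  d 1  1  2  3  4  5  6
  c 2  2  2  3  4  5  6
  h 3  3  3  3  4  5  5
Edit distance = dp[3][6] = 5

5


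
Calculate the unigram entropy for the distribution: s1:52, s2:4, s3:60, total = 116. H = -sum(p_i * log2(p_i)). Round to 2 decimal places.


Computing entropy H = -sum(p_i * log2(p_i)):
  s1: p = 52/116 = 0.4483, -p*log2(p) = 0.5189
  s2: p = 4/116 = 0.0345, -p*log2(p) = 0.1675
  s3: p = 60/116 = 0.5172, -p*log2(p) = 0.4919
H = sum of terms = 1.1783
Rounded to 2 decimals: 1.18

1.18


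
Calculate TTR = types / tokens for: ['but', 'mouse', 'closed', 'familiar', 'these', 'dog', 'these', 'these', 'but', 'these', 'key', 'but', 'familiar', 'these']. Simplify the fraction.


Tokens: 14
Unique types: ('but', 'closed', 'dog', 'familiar', 'key', 'mouse', 'these') = 7
TTR = 7/14
Simplify: divide both by 7 -> 1/2
TTR = 1/2

1/2


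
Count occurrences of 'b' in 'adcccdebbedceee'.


Scanning 'adcccdebbedceee' for 'b':
  Position 7: 'b' -> MATCH (count: 1)
  Position 8: 'b' -> MATCH (count: 2)
Total occurrences of 'b': 2

2


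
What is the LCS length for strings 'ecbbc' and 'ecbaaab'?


DP table for LCS of 'ecbbc' and 'ecbaaab':
       e  c  b  a  a  a  b
    0  0  0  0  0  0  0  0
  e 0  1  1  1  1  1  1  1
  c 0  1  2  2  2  2  2  2
  b 0  1  2  3  3  3  3  3
  b 0  1  2  3  3  3  3  4
  c 0  1  2  3  3  3  3  4
LCS: 'ecbb'
LCS length = 4

4


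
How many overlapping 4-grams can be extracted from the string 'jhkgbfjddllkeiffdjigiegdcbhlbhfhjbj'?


String 'jhkgbfjddllkeiffdjigiegdcbhlbhfhjbj' has length L = 35.
Number of overlapping n-grams = L - n + 1
Substituting: 35 - 4 + 1 = 32

32


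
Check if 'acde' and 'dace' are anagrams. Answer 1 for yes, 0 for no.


Sort characters of 'acde': 'acde'
Sort characters of 'dace': 'acde'
Sorted forms match -> they ARE anagrams
Result: 1

1


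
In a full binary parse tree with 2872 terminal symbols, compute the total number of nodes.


Leaf nodes (terminals): 2872
Internal nodes = n - 1 = 2872 - 1 = 2871
Total = leaves + internal = 2872 + 2871 = 5743

5743


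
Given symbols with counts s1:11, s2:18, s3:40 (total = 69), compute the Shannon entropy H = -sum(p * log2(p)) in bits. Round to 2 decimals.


Computing entropy H = -sum(p_i * log2(p_i)):
  s1: p = 11/69 = 0.1594, -p*log2(p) = 0.4223
  s2: p = 18/69 = 0.2609, -p*log2(p) = 0.5057
  s3: p = 40/69 = 0.5797, -p*log2(p) = 0.4560
H = sum of terms = 1.3840
Rounded to 2 decimals: 1.38

1.38


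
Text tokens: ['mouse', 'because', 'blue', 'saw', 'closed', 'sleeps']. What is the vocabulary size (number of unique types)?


Listing all tokens and tracking unique types:
  Token 1: 'mouse' -> NEW (unique so far: 1)
  Token 2: 'because' -> NEW (unique so far: 2)
  Token 3: 'blue' -> NEW (unique so far: 3)
  Token 4: 'saw' -> NEW (unique so far: 4)
  Token 5: 'closed' -> NEW (unique so far: 5)
  Token 6: 'sleeps' -> NEW (unique so far: 6)
Unique types: ('because', 'blue', 'closed', 'mouse', 'saw', 'sleeps')
Vocabulary size: 6

6


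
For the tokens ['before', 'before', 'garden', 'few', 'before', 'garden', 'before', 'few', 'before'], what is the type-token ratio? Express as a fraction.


Tokens: 9
Unique types: ('before', 'few', 'garden') = 3
TTR = 3/9
Simplify: divide both by 3 -> 1/3
TTR = 1/3

1/3


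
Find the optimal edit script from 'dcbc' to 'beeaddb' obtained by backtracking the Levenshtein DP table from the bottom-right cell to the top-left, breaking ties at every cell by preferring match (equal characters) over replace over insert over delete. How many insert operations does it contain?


Edit distance = 6. Backtracking from cell (4, 7) with preference match > replace > insert > delete,
then listing the resulting alignment 'dcbc' -> 'beeaddb' left to right:
  Step 1: insert 'b' [insertion #1]
  Step 2: insert 'e' [insertion #2]
  Step 3: insert 'e' [insertion #3]
  Step 4: insert 'a' [insertion #4]
  Step 5: keep 'd'
  Step 6: replace c->d
  Step 7: keep 'b'
  Step 8: delete 'c'
Total insertions: 4

4


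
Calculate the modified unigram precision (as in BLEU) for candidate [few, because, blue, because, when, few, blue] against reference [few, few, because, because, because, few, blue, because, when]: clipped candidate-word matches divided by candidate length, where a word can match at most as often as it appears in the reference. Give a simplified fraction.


Reference word counts: {'because': 4, 'blue': 1, 'few': 3, 'when': 1}
Checking each candidate word (with clipping):
  'few' -> in reference (ref count 3, used 1/3) -> match (matches: 1)
  'because' -> in reference (ref count 4, used 1/4) -> match (matches: 2)
  'blue' -> in reference (ref count 1, used 1/1) -> match (matches: 3)
  'because' -> in reference (ref count 4, used 2/4) -> match (matches: 4)
  'when' -> in reference (ref count 1, used 1/1) -> match (matches: 5)
  'few' -> in reference (ref count 3, used 2/3) -> match (matches: 6)
  'blue' -> ref count 1 already used up (1/1) -> clipped, no match (matches: 6)
Clipped matches: 6, Candidate length: 7
Precision = 6/7

6/7


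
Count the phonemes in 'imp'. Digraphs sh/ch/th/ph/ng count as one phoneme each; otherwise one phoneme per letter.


Parsing 'imp' greedily, digraphs first:
  'i' -> vowel phoneme (phonemes so far: 1)
  'm' -> consonant phoneme (phonemes so far: 2)
  'p' -> consonant phoneme (phonemes so far: 3)
Total phonemes: 3

3


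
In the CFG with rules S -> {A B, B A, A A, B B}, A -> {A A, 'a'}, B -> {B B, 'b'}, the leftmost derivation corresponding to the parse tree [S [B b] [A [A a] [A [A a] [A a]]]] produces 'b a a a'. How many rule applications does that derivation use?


Every bracketed nonterminal node [X ...] in the tree is produced by exactly one rule application.
Reading the tree off as a leftmost derivation:
  Step 1: S  =>  B A   (applied S -> B A)
  Step 2: B A  =>  b A   (applied B -> b)
  Step 3: b A  =>  b A A   (applied A -> A A)
  Step 4: b A A  =>  b a A   (applied A -> a)
  Step 5: b a A  =>  b a A A   (applied A -> A A)
  Step 6: b a A A  =>  b a a A   (applied A -> a)
  Step 7: b a a A  =>  b a a a   (applied A -> a)
Final yield: b a a a
Total rewrite steps: 7

7


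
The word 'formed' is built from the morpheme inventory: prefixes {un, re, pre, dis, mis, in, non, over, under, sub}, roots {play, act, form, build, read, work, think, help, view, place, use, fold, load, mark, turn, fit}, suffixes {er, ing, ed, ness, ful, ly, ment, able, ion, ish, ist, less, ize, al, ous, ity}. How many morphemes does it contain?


Segmenting 'formed' against the inventory:
  'form' -> root (morpheme 1)
  'ed' -> suffix (morpheme 2)
Total morphemes: 2

2


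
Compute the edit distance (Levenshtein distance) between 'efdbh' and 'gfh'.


Building DP table for s1='efdbh' (len 5) and s2='gfh' (len 3):
       g  f  h
    0  1  2  3
  e 1  1  2  3
  f 2  2  1  2
  d 3  3  2  2
  b 4  4  3  3
  h 5  5  4  3
Edit distance = dp[5][3] = 3

3


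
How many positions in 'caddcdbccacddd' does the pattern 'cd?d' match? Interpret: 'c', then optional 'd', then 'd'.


Pattern: cd?d means 'c', then optional 'd', then 'd'.
Scanning 'caddcdbccacddd' position-by-position:
  Pos 0: window 'cad' -> no
  Pos 1: window 'add' -> no
  Pos 2: window 'ddc' -> no
  Pos 3: window 'dcd' -> no
  Pos 4: window 'cdb' -> MATCH
  Pos 5: window 'dbc' -> no
  Pos 6: window 'bcc' -> no
  Pos 7: window 'cca' -> no
  Pos 8: window 'cac' -> no
  Pos 9: window 'acd' -> no
  Pos 10: window 'cdd' -> MATCH
  Pos 11: window 'ddd' -> no
  Pos 12: window 'dd' -> no
  Pos 13: window 'd' -> no
Total matches: 2

2


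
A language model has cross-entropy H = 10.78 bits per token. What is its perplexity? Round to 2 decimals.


Perplexity formula: PP = 2^H
H = 10.78
PP = 2^10.78
Decompose: 2^10.78 = 2^10 * 2^0.78
2^10 = 1024, 2^0.78 ~ 1.7171309
PP ~ 1024 * 1.7171309 = 1758.3420416
Rounded to 2 decimals: 1758.34

1758.34


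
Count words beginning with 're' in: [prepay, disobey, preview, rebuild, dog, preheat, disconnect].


Checking each word for prefix 're':
  'prepay' -> no (count: 0)
  'disobey' -> no (count: 0)
  'preview' -> no (count: 0)
  'rebuild' -> YES, starts with 're' (count: 1)
  'dog' -> no (count: 1)
  'preheat' -> no (count: 1)
  'disconnect' -> no (count: 1)
Total with prefix 're': 1

1


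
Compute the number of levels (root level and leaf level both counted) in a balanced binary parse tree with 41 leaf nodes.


In a balanced binary tree with n leaves the deepest leaf is ceil(log2(n)) edges below the root,
so counting node levels inclusive of root and leaves gives ceil(log2(n)) + 1 levels.
log2(41) = 5.3576
ceil(5.3576) = 6
levels = 6 + 1 = 7

7


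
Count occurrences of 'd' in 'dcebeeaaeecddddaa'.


Scanning 'dcebeeaaeecddddaa' for 'd':
  Position 0: 'd' -> MATCH (count: 1)
  Position 11: 'd' -> MATCH (count: 2)
  Position 12: 'd' -> MATCH (count: 3)
  Position 13: 'd' -> MATCH (count: 4)
  Position 14: 'd' -> MATCH (count: 5)
Total occurrences of 'd': 5

5


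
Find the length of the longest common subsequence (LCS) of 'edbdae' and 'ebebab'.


DP table for LCS of 'edbdae' and 'ebebab':
       e  b  e  b  a  b
    0  0  0  0  0  0  0
  e 0  1  1  1  1  1  1
  d 0  1  1  1  1  1  1
  b 0  1  2  2  2  2  2
  d 0  1  2  2  2  2  2
  a 0  1  2  2  2  3  3
  e 0  1  2  3  3  3  3
LCS: 'eba'
LCS length = 3

3


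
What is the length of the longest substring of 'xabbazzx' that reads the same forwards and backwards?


Scanning 'xabbazzx' for palindromic substrings.
Substring at positions 1-4: 'abba'.
Check: reverse('abba') = 'abba' -> palindrome confirmed.
Neighbouring characters ('x' / 'z') break symmetry, so it cannot extend further.
No longer palindromic substring exists; longest length = 4

4


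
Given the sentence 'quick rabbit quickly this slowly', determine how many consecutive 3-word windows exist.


Word trigrams from [5] words:
  Trigram 1: (quick rabbit quickly)
  Trigram 2: (rabbit quickly this)
  Trigram 3: (quickly this slowly)
Total word trigrams: 5 - 2 = 3

3


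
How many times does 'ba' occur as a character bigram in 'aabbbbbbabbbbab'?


Scanning 'aabbbbbbabbbbab' for bigram 'ba':
  Position 0: 'aa' -> no
  Position 1: 'ab' -> no
  Position 2: 'bb' -> no
  Position 3: 'bb' -> no
  Position 4: 'bb' -> no
  Position 5: 'bb' -> no
  Position 6: 'bb' -> no
  Position 7: 'ba' -> MATCH
  Position 8: 'ab' -> no
  Position 9: 'bb' -> no
  Position 10: 'bb' -> no
  Position 11: 'bb' -> no
  Position 12: 'ba' -> MATCH
  Position 13: 'ab' -> no
Total matches: 2

2


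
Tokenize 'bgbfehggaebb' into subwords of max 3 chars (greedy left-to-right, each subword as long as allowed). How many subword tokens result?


'bgbfehggaebb' has 12 characters.
Chunking with max size 3:
  Chunk 1: 'bgb' (positions 0-2)
  Chunk 2: 'feh' (positions 3-5)
  Chunk 3: 'gga' (positions 6-8)
  Chunk 4: 'ebb' (positions 9-11)
Total chunks: ceil(12 / 3) = 4

4


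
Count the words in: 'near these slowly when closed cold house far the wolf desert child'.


Counting words by splitting on spaces:
  Word 1: 'near'
  Word 2: 'these'
  Word 3: 'slowly'
  Word 4: 'when'
  Word 5: 'closed'
  Word 6: 'cold'
  Word 7: 'house'
  Word 8: 'far'
  Word 9: 'the'
  Word 10: 'wolf'
  Word 11: 'desert'
  Word 12: 'child'
Total words: 12

12


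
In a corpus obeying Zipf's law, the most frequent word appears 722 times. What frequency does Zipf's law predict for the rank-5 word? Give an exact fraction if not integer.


Zipf's law: freq(rank) = f1 / rank
f1 = 722, rank = 5
freq = 722 / 5
GCD(722, 5) = 1
Simplified: 722/5

722/5


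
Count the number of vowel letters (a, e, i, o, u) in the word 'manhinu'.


Scanning each character of 'manhinu':
  Position 1: 'm' -> consonant (running count: 0)
  Position 2: 'a' -> vowel (running count: 1)
  Position 3: 'n' -> consonant (running count: 1)
  Position 4: 'h' -> consonant (running count: 1)
  Position 5: 'i' -> vowel (running count: 2)
  Position 6: 'n' -> consonant (running count: 2)
  Position 7: 'u' -> vowel (running count: 3)
Total vowels: 3

3


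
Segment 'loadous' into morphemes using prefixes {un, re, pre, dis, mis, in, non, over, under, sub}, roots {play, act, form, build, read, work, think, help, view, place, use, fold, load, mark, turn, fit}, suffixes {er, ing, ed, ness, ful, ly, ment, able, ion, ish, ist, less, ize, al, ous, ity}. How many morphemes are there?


Segmenting 'loadous' against the inventory:
  'load' -> root (morpheme 1)
  'ous' -> suffix (morpheme 2)
Total morphemes: 2

2


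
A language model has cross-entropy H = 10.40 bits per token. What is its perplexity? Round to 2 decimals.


Perplexity formula: PP = 2^H
H = 10.40
PP = 2^10.40
Decompose: 2^10.40 = 2^10 * 2^0.40
2^10 = 1024, 2^0.40 ~ 1.3195079
PP ~ 1024 * 1.3195079 = 1351.1760896
Rounded to 2 decimals: 1351.18

1351.18


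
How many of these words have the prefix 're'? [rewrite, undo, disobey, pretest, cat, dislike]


Checking each word for prefix 're':
  'rewrite' -> YES, starts with 're' (count: 1)
  'undo' -> no (count: 1)
  'disobey' -> no (count: 1)
  'pretest' -> no (count: 1)
  'cat' -> no (count: 1)
  'dislike' -> no (count: 1)
Total with prefix 're': 1

1


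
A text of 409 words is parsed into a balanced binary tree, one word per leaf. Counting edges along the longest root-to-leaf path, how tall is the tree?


In a balanced binary tree with n leaves the deepest leaf is ceil(log2(n)) edges below the root.
log2(409) = 8.6760
ceil(8.6760) = 9
height (edges) = 9

9


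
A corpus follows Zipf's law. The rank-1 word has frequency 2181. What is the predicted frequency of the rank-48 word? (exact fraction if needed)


Zipf's law: freq(rank) = f1 / rank
f1 = 2181, rank = 48
freq = 2181 / 48
GCD(2181, 48) = 3
Simplified: 727/16

727/16


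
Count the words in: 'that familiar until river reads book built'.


Counting words by splitting on spaces:
  Word 1: 'that'
  Word 2: 'familiar'
  Word 3: 'until'
  Word 4: 'river'
  Word 5: 'reads'
  Word 6: 'book'
  Word 7: 'built'
Total words: 7

7


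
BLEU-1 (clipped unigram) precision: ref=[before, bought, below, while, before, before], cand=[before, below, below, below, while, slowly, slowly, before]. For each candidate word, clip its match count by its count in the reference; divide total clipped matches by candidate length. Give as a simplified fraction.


Reference word counts: {'before': 3, 'below': 1, 'bought': 1, 'while': 1}
Checking each candidate word (with clipping):
  'before' -> in reference (ref count 3, used 1/3) -> match (matches: 1)
  'below' -> in reference (ref count 1, used 1/1) -> match (matches: 2)
  'below' -> ref count 1 already used up (1/1) -> clipped, no match (matches: 2)
  'below' -> ref count 1 already used up (1/1) -> clipped, no match (matches: 2)
  'while' -> in reference (ref count 1, used 1/1) -> match (matches: 3)
  'slowly' -> not in reference -> no match (matches: 3)
  'slowly' -> not in reference -> no match (matches: 3)
  'before' -> in reference (ref count 3, used 2/3) -> match (matches: 4)
Clipped matches: 4, Candidate length: 8
Precision = 4/8 = 1/2

1/2


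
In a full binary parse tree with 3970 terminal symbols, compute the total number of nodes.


Leaf nodes (terminals): 3970
Internal nodes = n - 1 = 3970 - 1 = 3969
Total = leaves + internal = 3970 + 3969 = 7939

7939


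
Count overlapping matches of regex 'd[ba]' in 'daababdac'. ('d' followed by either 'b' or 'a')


Pattern: d[ba] means 'd' followed by either 'b' or 'a'.
Scanning 'daababdac' position-by-position:
  Pos 0: window 'da' -> MATCH
  Pos 1: window 'aa' -> no
  Pos 2: window 'ab' -> no
  Pos 3: window 'ba' -> no
  Pos 4: window 'ab' -> no
  Pos 5: window 'bd' -> no
  Pos 6: window 'da' -> MATCH
  Pos 7: window 'ac' -> no
  Pos 8: window 'c' -> no
Total matches: 2

2


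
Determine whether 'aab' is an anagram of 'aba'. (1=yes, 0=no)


Sort characters of 'aab': 'aab'
Sort characters of 'aba': 'aab'
Sorted forms match -> they ARE anagrams
Result: 1

1


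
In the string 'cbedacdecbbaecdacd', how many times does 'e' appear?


Scanning 'cbedacdecbbaecdacd' for 'e':
  Position 2: 'e' -> MATCH (count: 1)
  Position 7: 'e' -> MATCH (count: 2)
  Position 12: 'e' -> MATCH (count: 3)
Total occurrences of 'e': 3

3


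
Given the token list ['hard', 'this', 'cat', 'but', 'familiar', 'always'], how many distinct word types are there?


Listing all tokens and tracking unique types:
  Token 1: 'hard' -> NEW (unique so far: 1)
  Token 2: 'this' -> NEW (unique so far: 2)
  Token 3: 'cat' -> NEW (unique so far: 3)
  Token 4: 'but' -> NEW (unique so far: 4)
  Token 5: 'familiar' -> NEW (unique so far: 5)
  Token 6: 'always' -> NEW (unique so far: 6)
Unique types: ('always', 'but', 'cat', 'familiar', 'hard', 'this')
Vocabulary size: 6

6


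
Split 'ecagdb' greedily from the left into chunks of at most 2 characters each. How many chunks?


'ecagdb' has 6 characters.
Chunking with max size 2:
  Chunk 1: 'ec' (positions 0-1)
  Chunk 2: 'ag' (positions 2-3)
  Chunk 3: 'db' (positions 4-5)
Total chunks: ceil(6 / 2) = 3

3


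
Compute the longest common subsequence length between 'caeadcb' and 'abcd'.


DP table for LCS of 'caeadcb' and 'abcd':
       a  b  c  d
    0  0  0  0  0
  c 0  0  0  1  1
  a 0  1  1  1  1
  e 0  1  1  1  1
  a 0  1  1  1  1
  d 0  1  1  1  2
  c 0  1  1  2  2
  b 0  1  2  2  2
LCS: 'cd'
LCS length = 2

2


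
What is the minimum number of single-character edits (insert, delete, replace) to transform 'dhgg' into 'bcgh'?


Building DP table for s1='dhgg' (len 4) and s2='bcgh' (len 4):
       b  c  g  h
    0  1  2  3  4
  d 1  1  2  3  4
  h 2  2  2  3  3
  g 3  3  3  2  3
  g 4  4  4  3  3
Edit distance = dp[4][4] = 3

3


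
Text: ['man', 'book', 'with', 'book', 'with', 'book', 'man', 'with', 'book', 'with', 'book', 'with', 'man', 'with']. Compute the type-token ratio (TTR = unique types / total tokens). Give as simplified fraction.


Tokens: 14
Unique types: ('book', 'man', 'with') = 3
TTR = 3/14
Already in lowest terms.

3/14


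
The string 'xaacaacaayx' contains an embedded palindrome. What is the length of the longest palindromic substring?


Scanning 'xaacaacaayx' for palindromic substrings.
Substring at positions 1-8: 'aacaacaa'.
Check: reverse('aacaacaa') = 'aacaacaa' -> palindrome confirmed.
Neighbouring characters ('x' / 'y') break symmetry, so it cannot extend further.
No longer palindromic substring exists; longest length = 8

8


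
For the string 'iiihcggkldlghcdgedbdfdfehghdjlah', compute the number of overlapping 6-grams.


String 'iiihcggkldlghcdgedbdfdfehghdjlah' has length L = 32.
Number of overlapping n-grams = L - n + 1
Substituting: 32 - 6 + 1 = 27

27


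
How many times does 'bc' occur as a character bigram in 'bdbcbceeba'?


Scanning 'bdbcbceeba' for bigram 'bc':
  Position 0: 'bd' -> no
  Position 1: 'db' -> no
  Position 2: 'bc' -> MATCH
  Position 3: 'cb' -> no
  Position 4: 'bc' -> MATCH
  Position 5: 'ce' -> no
  Position 6: 'ee' -> no
  Position 7: 'eb' -> no
  Position 8: 'ba' -> no
Total matches: 2

2


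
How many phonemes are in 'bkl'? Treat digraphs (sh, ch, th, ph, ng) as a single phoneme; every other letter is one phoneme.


Parsing 'bkl' greedily, digraphs first:
  'b' -> consonant phoneme (phonemes so far: 1)
  'k' -> consonant phoneme (phonemes so far: 2)
  'l' -> consonant phoneme (phonemes so far: 3)
Total phonemes: 3

3


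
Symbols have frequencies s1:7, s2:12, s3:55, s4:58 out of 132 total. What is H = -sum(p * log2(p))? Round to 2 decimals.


Computing entropy H = -sum(p_i * log2(p_i)):
  s1: p = 7/132 = 0.0530, -p*log2(p) = 0.2247
  s2: p = 12/132 = 0.0909, -p*log2(p) = 0.3145
  s3: p = 55/132 = 0.4167, -p*log2(p) = 0.5263
  s4: p = 58/132 = 0.4394, -p*log2(p) = 0.5213
H = sum of terms = 1.5868
Rounded to 2 decimals: 1.59

1.59


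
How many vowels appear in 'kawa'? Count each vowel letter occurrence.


Scanning each character of 'kawa':
  Position 1: 'k' -> consonant (running count: 0)
  Position 2: 'a' -> vowel (running count: 1)
  Position 3: 'w' -> consonant (running count: 1)
  Position 4: 'a' -> vowel (running count: 2)
Total vowels: 2

2


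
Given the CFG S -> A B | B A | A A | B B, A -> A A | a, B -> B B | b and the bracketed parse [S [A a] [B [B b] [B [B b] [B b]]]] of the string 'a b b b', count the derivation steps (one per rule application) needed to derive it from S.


Every bracketed nonterminal node [X ...] in the tree is produced by exactly one rule application.
Reading the tree off as a leftmost derivation:
  Step 1: S  =>  A B   (applied S -> A B)
  Step 2: A B  =>  a B   (applied A -> a)
  Step 3: a B  =>  a B B   (applied B -> B B)
  Step 4: a B B  =>  a b B   (applied B -> b)
  Step 5: a b B  =>  a b B B   (applied B -> B B)
  Step 6: a b B B  =>  a b b B   (applied B -> b)
  Step 7: a b b B  =>  a b b b   (applied B -> b)
Final yield: a b b b
Total rewrite steps: 7

7


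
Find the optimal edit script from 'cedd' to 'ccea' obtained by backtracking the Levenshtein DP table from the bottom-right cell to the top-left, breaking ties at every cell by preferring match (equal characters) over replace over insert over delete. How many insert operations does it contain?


Edit distance = 3. Backtracking from cell (4, 4) with preference match > replace > insert > delete,
then listing the resulting alignment 'cedd' -> 'ccea' left to right:
  Step 1: keep 'c'
  Step 2: replace e->c
  Step 3: replace d->e
  Step 4: replace d->a
Total insertions: 0

0


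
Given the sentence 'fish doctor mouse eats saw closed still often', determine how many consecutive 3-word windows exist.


Word trigrams from [8] words:
  Trigram 1: (fish doctor mouse)
  Trigram 2: (doctor mouse eats)
  Trigram 3: (mouse eats saw)
  Trigram 4: (eats saw closed)
  Trigram 5: (saw closed still)
  Trigram 6: (closed still often)
Total word trigrams: 8 - 2 = 6

6


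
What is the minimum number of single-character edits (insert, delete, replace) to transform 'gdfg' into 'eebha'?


Building DP table for s1='gdfg' (len 4) and s2='eebha' (len 5):
       e  e  b  h  a
    0  1  2  3  4  5
  g 1  1  2  3  4  5
  d 2  2  2  3  4  5
  f 3  3  3  3  4  5
  g 4  4  4  4  4  5
Edit distance = dp[4][5] = 5

5


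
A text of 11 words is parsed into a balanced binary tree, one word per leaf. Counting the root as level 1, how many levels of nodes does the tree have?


In a balanced binary tree with n leaves the deepest leaf is ceil(log2(n)) edges below the root,
so counting node levels inclusive of root and leaves gives ceil(log2(n)) + 1 levels.
log2(11) = 3.4594
ceil(3.4594) = 4
levels = 4 + 1 = 5

5


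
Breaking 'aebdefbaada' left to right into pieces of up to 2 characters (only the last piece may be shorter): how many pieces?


'aebdefbaada' has 11 characters.
Chunking with max size 2:
  Chunk 1: 'ae' (positions 0-1)
  Chunk 2: 'bd' (positions 2-3)
  Chunk 3: 'ef' (positions 4-5)
  Chunk 4: 'ba' (positions 6-7)
  Chunk 5: 'ad' (positions 8-9)
  Chunk 6: 'a' (positions 10-10)
Total chunks: ceil(11 / 2) = 6

6


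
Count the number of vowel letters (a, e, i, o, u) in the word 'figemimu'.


Scanning each character of 'figemimu':
  Position 1: 'f' -> consonant (running count: 0)
  Position 2: 'i' -> vowel (running count: 1)
  Position 3: 'g' -> consonant (running count: 1)
  Position 4: 'e' -> vowel (running count: 2)
  Position 5: 'm' -> consonant (running count: 2)
  Position 6: 'i' -> vowel (running count: 3)
  Position 7: 'm' -> consonant (running count: 3)
  Position 8: 'u' -> vowel (running count: 4)
Total vowels: 4

4


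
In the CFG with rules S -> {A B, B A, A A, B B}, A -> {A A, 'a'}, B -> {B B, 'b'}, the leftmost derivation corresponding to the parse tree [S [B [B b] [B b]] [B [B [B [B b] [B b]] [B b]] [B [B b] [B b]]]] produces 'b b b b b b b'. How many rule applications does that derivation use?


Every bracketed nonterminal node [X ...] in the tree is produced by exactly one rule application.
Reading the tree off as a leftmost derivation:
  Step 1: S  =>  B B   (applied S -> B B)
  Step 2: B B  =>  B B B   (applied B -> B B)
  Step 3: B B B  =>  b B B   (applied B -> b)
  Step 4: b B B  =>  b b B   (applied B -> b)
  Step 5: b b B  =>  b b B B   (applied B -> B B)
  Step 6: b b B B  =>  b b B B B   (applied B -> B B)
  Step 7: b b B B B  =>  b b B B B B   (applied B -> B B)
  Step 8: b b B B B B  =>  b b b B B B   (applied B -> b)
  Step 9: b b b B B B  =>  b b b b B B   (applied B -> b)
  Step 10: b b b b B B  =>  b b b b b B   (applied B -> b)
  Step 11: b b b b b B  =>  b b b b b B B   (applied B -> B B)
  Step 12: b b b b b B B  =>  b b b b b b B   (applied B -> b)
  Step 13: b b b b b b B  =>  b b b b b b b   (applied B -> b)
Final yield: b b b b b b b
Total rewrite steps: 13

13
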